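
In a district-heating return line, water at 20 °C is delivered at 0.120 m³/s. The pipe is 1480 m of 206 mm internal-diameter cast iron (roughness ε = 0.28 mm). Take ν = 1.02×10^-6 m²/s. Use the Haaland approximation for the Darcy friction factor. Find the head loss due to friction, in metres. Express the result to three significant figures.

V = 4Q/(πD²) = 4·0.120/(π·0.206²) = 3.600 m/s
Re = VD/ν = 3.600·0.206/1.02×10^-6 = 7.27×10^5 → turbulent
ε/D = 0.28/206 = 0.00136
Haaland: f = 0.02152
h_f = f(L/D)V²/(2g) = 0.02152·(1480/0.206)·3.600²/(2·9.81) = 102.2 m

h_f ≈ 102 m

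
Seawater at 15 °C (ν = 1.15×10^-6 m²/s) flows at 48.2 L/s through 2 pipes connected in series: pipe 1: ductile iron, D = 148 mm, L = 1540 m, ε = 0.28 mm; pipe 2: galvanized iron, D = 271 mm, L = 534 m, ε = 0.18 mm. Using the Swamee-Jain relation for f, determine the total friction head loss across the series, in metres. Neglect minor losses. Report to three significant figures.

H ≈ 100 m

Pipe 1: V = 2.802 m/s, Re = 3.61×10^5, ε/D = 0.00189, f = 0.02374, h_1 = f(L/D)V²/2g = 98.83 m
Pipe 2: V = 0.8356 m/s, Re = 1.97×10^5, ε/D = 6.64×10^-4, f = 0.01977, h_2 = f(L/D)V²/2g = 1.387 m
Series → Q common, losses add: H = Σh = 100.2 m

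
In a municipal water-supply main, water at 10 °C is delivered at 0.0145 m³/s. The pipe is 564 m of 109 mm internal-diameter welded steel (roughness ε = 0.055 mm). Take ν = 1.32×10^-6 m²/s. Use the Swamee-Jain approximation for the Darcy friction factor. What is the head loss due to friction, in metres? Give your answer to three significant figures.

V = 4Q/(πD²) = 4·0.0145/(π·0.109²) = 1.554 m/s
Re = VD/ν = 1.554·0.109/1.32×10^-6 = 1.28×10^5 → turbulent
ε/D = 0.055/109 = 5.05×10^-4
Swamee-Jain: f = 0.01983
h_f = f(L/D)V²/(2g) = 0.01983·(564/0.109)·1.554²/(2·9.81) = 12.63 m

h_f ≈ 12.6 m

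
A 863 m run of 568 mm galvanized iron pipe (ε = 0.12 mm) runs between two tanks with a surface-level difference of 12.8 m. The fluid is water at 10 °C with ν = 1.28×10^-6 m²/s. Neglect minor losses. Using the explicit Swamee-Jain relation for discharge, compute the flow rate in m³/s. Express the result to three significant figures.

Q ≈ 0.855 m³/s

Swamee-Jain (Type II): Q = -0.965·√(gD⁵h_f/L)·ln[ε/(3.7D) + √(3.17ν²L/(gD³h_f))]
√(gD⁵h_f/L) = √(9.81·0.568⁵·12.8/863) = 0.09275
ε/(3.7D) = 5.71×10^-5; √(3.17ν²L/(gD³h_f)) = 1.40×10^-5
Q = -0.965·0.09275·ln(7.106×10^-5) = 0.8549 m³/s
Check: V = 3.37 m/s, Re = 1.50×10^6, f = 0.01461, h_f = 12.9 m ≈ 12.8 m ✓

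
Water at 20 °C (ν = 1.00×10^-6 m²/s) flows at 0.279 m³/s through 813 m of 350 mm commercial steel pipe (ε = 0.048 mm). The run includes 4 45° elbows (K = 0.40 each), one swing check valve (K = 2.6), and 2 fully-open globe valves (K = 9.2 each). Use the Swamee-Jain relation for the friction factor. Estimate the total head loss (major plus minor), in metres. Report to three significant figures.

V = 4Q/(πD²) = 2.900 m/s; V²/2g = 0.4286 m
Re = 1.01×10^6, ε/D = 1.37×10^-4 → f = 0.01401 (Swamee-Jain)
Major: h_f = f(L/D)·V²/2g = 0.01401·2323·0.4286 = 13.95 m
Minor: ΣK = 22.6; h_m = ΣK·V²/2g = 9.686 m
Total H_L = 13.95 + 9.686 = 23.63 m

H_L ≈ 23.6 m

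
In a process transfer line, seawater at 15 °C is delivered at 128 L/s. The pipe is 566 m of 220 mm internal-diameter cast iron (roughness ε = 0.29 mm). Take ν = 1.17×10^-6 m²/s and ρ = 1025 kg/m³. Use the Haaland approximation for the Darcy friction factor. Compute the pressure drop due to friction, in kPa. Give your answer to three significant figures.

Δp ≈ 320 kPa

V = 4Q/(πD²) = 4·0.128/(π·0.220²) = 3.367 m/s
Re = VD/ν = 3.367·0.220/1.17×10^-6 = 6.33×10^5 → turbulent
ε/D = 0.29/220 = 0.00132
Haaland: f = 0.02141
h_f = f(L/D)V²/(2g) = 0.02141·(566/0.220)·3.367²/(2·9.81) = 31.83 m
Δp = ρg·h_f = 1025·9.81·31.83 = 320.1 kPa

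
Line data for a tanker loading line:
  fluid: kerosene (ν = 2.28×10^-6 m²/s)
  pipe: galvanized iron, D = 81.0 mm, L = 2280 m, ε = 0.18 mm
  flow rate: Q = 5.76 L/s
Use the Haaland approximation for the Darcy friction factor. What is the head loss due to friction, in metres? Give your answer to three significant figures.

h_f ≈ 49.1 m

V = 4Q/(πD²) = 4·0.00576/(π·0.0810²) = 1.118 m/s
Re = VD/ν = 1.118·0.0810/2.28×10^-6 = 3.97×10^4 → turbulent
ε/D = 0.18/81.0 = 0.00222
Haaland: f = 0.02738
h_f = f(L/D)V²/(2g) = 0.02738·(2280/0.0810)·1.118²/(2·9.81) = 49.09 m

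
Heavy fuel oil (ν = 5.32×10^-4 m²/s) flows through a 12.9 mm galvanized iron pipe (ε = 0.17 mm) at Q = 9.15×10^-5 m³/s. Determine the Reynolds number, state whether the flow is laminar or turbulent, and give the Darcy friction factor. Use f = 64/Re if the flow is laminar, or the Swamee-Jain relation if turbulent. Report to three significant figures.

Re ≈ 17.0; laminar; f = 64/Re ≈ 3.77

V = 4Q/(πD²) = 0.7001 m/s
Re = VD/ν = 0.7001·0.0129/5.32×10^-4 = 17.0
Re < 2300 → laminar → f = 64/Re = 3.770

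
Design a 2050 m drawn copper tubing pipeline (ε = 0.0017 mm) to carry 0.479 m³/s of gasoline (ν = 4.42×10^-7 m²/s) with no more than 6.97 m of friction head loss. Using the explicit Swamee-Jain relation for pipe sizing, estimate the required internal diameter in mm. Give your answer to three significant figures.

D ≈ 566 mm

Swamee-Jain (Type III): D = 0.66·[ε^1.25·(LQ²/(gh_f))^4.75 + ν·Q^9.4·(L/(gh_f))^5.2]^0.04
LQ²/(gh_f) = 6.879; L/(gh_f) = 29.98
Term 1 = ε^1.25·(…)^4.75 = 5.84×10^-4; Term 2 = ν·Q^9.4·(…)^5.2 = 0.0209
D = 0.66·(5.84×10^-4 + 0.0209)^0.04 = 0.5660 m = 566 mm
Check: V = 1.90 m/s, Re = 2.44×10^6, f = 0.01018, h_f = 6.81 m ≈ 6.97 m ✓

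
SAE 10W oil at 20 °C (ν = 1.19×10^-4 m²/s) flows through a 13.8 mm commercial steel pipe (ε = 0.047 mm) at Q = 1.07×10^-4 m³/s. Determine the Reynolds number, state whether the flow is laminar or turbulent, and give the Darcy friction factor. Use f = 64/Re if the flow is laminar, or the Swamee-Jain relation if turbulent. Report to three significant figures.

V = 4Q/(πD²) = 0.7154 m/s
Re = VD/ν = 0.7154·0.0138/1.19×10^-4 = 83.0
Re < 2300 → laminar → f = 64/Re = 0.7715

Re ≈ 83.0; laminar; f = 64/Re ≈ 0.771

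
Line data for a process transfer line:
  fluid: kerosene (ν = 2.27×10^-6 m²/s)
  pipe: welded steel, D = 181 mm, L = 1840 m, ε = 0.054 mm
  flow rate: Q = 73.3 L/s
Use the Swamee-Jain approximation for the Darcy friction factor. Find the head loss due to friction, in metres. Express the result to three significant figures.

V = 4Q/(πD²) = 4·0.0733/(π·0.181²) = 2.849 m/s
Re = VD/ν = 2.849·0.181/2.27×10^-6 = 2.27×10^5 → turbulent
ε/D = 0.054/181 = 2.98×10^-4
Swamee-Jain: f = 0.01753
h_f = f(L/D)V²/(2g) = 0.01753·(1840/0.181)·2.849²/(2·9.81) = 73.72 m

h_f ≈ 73.7 m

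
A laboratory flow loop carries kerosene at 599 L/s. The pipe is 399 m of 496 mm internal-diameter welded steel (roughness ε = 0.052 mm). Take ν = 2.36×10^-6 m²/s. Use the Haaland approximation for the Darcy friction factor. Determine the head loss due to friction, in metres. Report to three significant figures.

h_f ≈ 5.48 m

V = 4Q/(πD²) = 4·0.599/(π·0.496²) = 3.100 m/s
Re = VD/ν = 3.100·0.496/2.36×10^-6 = 6.52×10^5 → turbulent
ε/D = 0.052/496 = 1.05×10^-4
Haaland: f = 0.01392
h_f = f(L/D)V²/(2g) = 0.01392·(399/0.496)·3.100²/(2·9.81) = 5.485 m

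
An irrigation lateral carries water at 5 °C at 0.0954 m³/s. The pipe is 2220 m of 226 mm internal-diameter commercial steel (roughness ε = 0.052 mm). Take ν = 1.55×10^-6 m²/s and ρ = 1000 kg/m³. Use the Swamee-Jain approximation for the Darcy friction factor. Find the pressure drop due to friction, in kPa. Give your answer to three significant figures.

Δp ≈ 453 kPa

V = 4Q/(πD²) = 4·0.0954/(π·0.226²) = 2.378 m/s
Re = VD/ν = 2.378·0.226/1.55×10^-6 = 3.47×10^5 → turbulent
ε/D = 0.052/226 = 2.30×10^-4
Swamee-Jain: f = 0.01631
h_f = f(L/D)V²/(2g) = 0.01631·(2220/0.226)·2.378²/(2·9.81) = 46.17 m
Δp = ρg·h_f = 1000·9.81·46.17 = 453.0 kPa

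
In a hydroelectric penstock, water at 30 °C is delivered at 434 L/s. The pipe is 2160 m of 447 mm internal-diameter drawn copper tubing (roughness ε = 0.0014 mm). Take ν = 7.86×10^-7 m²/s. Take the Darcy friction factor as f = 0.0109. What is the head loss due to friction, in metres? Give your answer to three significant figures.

h_f ≈ 20.5 m

V = 4Q/(πD²) = 4·0.434/(π·0.447²) = 2.766 m/s
h_f = f(L/D)V²/(2g) = 0.01090·(2160/0.447)·2.766²/(2·9.81) = 20.53 m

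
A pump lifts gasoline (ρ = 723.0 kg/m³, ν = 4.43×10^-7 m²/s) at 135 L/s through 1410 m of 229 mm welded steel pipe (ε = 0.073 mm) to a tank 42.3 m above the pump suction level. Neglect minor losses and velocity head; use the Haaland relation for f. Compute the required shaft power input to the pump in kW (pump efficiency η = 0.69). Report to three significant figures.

V = 4Q/(πD²) = 3.278 m/s; Re = 1.69×10^6; ε/D = 3.19×10^-4; f = 0.01553
h_f = f(L/D)V²/2g = 52.36 m
Total head H = z + h_f = 42.3 + 52.36 = 94.66 m
P_hyd = ρgQH = 723.0·9.81·0.135·94.66 = 90.64 kW
P_shaft = P_hyd/η = 90.64/0.69 = 131.4 kW

P_shaft ≈ 131 kW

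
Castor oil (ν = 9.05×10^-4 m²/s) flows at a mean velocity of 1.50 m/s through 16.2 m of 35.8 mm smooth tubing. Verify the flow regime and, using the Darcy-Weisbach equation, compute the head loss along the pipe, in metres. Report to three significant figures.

h_f ≈ 56.0 m

Re = VD/ν = 1.50·0.03580/9.05×10^-4 = 59.3 → laminar (Re < 2300)
f = 64/Re = 1.079
h_f = f(L/D)V²/(2g) = 1.079·(16.2/0.03580)·1.50²/(2·9.81) = 55.97 m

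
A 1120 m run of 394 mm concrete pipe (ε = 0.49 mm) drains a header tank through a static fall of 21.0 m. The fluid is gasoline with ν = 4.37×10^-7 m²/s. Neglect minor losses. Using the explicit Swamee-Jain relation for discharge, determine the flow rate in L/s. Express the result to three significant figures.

Q ≈ 322 L/s

Swamee-Jain (Type II): Q = -0.965·√(gD⁵h_f/L)·ln[ε/(3.7D) + √(3.17ν²L/(gD³h_f))]
√(gD⁵h_f/L) = √(9.81·0.394⁵·21.0/1120) = 0.04179
ε/(3.7D) = 3.36×10^-4; √(3.17ν²L/(gD³h_f)) = 7.34×10^-6
Q = -0.965·0.04179·ln(3.435×10^-4) = 0.3217 m³/s
Check: V = 2.64 m/s, Re = 2.38×10^6, f = 0.02088, h_f = 21.1 m ≈ 21.0 m ✓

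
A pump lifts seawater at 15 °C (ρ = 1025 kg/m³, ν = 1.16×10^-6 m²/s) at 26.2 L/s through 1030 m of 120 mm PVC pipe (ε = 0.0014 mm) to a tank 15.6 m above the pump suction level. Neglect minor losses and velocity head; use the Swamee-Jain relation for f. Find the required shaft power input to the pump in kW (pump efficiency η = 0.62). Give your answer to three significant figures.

P_shaft ≈ 21.7 kW

V = 4Q/(πD²) = 2.317 m/s; Re = 2.40×10^5; ε/D = 1.17×10^-5; f = 0.01512
h_f = f(L/D)V²/2g = 35.49 m
Total head H = z + h_f = 15.6 + 35.49 = 51.09 m
P_hyd = ρgQH = 1025·9.81·0.0262·51.09 = 13.46 kW
P_shaft = P_hyd/η = 13.46/0.62 = 21.71 kW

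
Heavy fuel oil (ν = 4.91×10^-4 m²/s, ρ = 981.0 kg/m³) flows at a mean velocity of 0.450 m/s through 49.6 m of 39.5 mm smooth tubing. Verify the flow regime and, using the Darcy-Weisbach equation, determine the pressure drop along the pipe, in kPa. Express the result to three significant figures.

Δp ≈ 220 kPa

Re = VD/ν = 0.450·0.03950/4.91×10^-4 = 36.2 → laminar (Re < 2300)
f = 64/Re = 1.768
h_f = f(L/D)V²/(2g) = 1.768·(49.6/0.03950)·0.450²/(2·9.81) = 22.91 m
Δp = ρg·h_f = 981.0·9.81·22.91 = 220.5 kPa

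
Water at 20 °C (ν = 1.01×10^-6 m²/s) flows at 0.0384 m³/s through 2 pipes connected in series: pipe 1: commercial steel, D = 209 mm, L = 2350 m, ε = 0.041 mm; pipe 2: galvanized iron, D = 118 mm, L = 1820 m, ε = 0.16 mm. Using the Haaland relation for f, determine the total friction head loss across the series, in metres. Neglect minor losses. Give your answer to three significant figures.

Pipe 1: V = 1.119 m/s, Re = 2.32×10^5, ε/D = 1.96×10^-4, f = 0.01653, h_1 = f(L/D)V²/2g = 11.87 m
Pipe 2: V = 3.511 m/s, Re = 4.10×10^5, ε/D = 0.00136, f = 0.02173, h_2 = f(L/D)V²/2g = 210.6 m
Series → Q common, losses add: H = Σh = 222.5 m

H ≈ 222 m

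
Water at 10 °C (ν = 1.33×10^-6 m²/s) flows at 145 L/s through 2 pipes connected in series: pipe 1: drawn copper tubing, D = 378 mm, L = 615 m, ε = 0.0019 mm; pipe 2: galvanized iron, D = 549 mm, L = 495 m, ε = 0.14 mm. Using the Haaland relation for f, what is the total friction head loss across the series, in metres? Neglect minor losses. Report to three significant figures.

H ≈ 2.21 m

Pipe 1: V = 1.292 m/s, Re = 3.67×10^5, ε/D = 5.03×10^-6, f = 0.01386, h_1 = f(L/D)V²/2g = 1.919 m
Pipe 2: V = 0.6125 m/s, Re = 2.53×10^5, ε/D = 2.55×10^-4, f = 0.01677, h_2 = f(L/D)V²/2g = 0.2892 m
Series → Q common, losses add: H = Σh = 2.208 m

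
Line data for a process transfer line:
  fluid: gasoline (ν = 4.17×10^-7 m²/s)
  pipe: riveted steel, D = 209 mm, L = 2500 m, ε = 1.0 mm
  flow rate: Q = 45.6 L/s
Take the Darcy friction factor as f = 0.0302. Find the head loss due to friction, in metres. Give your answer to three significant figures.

V = 4Q/(πD²) = 4·0.0456/(π·0.209²) = 1.329 m/s
h_f = f(L/D)V²/(2g) = 0.03020·(2500/0.209)·1.329²/(2·9.81) = 32.53 m

h_f ≈ 32.5 m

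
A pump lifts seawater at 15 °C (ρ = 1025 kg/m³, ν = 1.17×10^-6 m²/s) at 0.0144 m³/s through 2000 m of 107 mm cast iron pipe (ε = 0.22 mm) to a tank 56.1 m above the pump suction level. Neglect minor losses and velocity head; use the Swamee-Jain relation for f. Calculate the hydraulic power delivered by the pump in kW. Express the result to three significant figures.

V = 4Q/(πD²) = 1.601 m/s; Re = 1.46×10^5; ε/D = 0.00206; f = 0.02496
h_f = f(L/D)V²/2g = 60.99 m
Total head H = z + h_f = 56.1 + 60.99 = 117.1 m
P_hyd = ρgQH = 1025·9.81·0.0144·117.1 = 16.95 kW

P_hyd ≈ 17.0 kW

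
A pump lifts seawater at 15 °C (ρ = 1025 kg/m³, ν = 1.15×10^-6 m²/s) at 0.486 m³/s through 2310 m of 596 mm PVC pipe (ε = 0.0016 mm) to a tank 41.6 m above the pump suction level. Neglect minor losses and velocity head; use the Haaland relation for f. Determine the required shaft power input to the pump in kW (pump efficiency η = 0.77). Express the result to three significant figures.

V = 4Q/(πD²) = 1.742 m/s; Re = 9.03×10^5; ε/D = 2.68×10^-6; f = 0.01183
h_f = f(L/D)V²/2g = 7.091 m
Total head H = z + h_f = 41.6 + 7.091 = 48.69 m
P_hyd = ρgQH = 1025·9.81·0.486·48.69 = 237.9 kW
P_shaft = P_hyd/η = 237.9/0.77 = 309.0 kW

P_shaft ≈ 309 kW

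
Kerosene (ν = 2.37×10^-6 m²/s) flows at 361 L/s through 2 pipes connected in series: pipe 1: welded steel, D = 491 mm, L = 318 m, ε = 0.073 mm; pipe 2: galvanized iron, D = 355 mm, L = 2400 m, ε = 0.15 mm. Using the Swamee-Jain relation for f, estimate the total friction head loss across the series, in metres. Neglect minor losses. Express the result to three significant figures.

H ≈ 80.6 m

Pipe 1: V = 1.907 m/s, Re = 3.95×10^5, ε/D = 1.49×10^-4, f = 0.01538, h_1 = f(L/D)V²/2g = 1.845 m
Pipe 2: V = 3.647 m/s, Re = 5.46×10^5, ε/D = 4.23×10^-4, f = 0.01719, h_2 = f(L/D)V²/2g = 78.79 m
Series → Q common, losses add: H = Σh = 80.63 m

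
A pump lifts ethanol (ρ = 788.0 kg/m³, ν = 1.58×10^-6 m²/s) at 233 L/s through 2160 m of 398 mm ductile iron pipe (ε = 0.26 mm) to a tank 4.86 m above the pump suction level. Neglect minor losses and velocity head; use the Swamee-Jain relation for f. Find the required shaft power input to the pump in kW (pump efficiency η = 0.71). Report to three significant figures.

V = 4Q/(πD²) = 1.873 m/s; Re = 4.72×10^5; ε/D = 6.53×10^-4; f = 0.01872
h_f = f(L/D)V²/2g = 18.16 m
Total head H = z + h_f = 4.86 + 18.16 = 23.02 m
P_hyd = ρgQH = 788.0·9.81·0.233·23.02 = 41.46 kW
P_shaft = P_hyd/η = 41.46/0.71 = 58.40 kW

P_shaft ≈ 58.4 kW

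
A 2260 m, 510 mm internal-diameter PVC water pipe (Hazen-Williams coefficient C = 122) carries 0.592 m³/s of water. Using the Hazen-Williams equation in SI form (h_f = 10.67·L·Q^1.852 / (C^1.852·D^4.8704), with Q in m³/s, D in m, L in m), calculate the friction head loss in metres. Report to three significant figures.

h_f ≈ 33.2 m

h_f = 10.67·2260·0.592^1.852 / (122^1.852·0.510^4.8704) = 33.18 m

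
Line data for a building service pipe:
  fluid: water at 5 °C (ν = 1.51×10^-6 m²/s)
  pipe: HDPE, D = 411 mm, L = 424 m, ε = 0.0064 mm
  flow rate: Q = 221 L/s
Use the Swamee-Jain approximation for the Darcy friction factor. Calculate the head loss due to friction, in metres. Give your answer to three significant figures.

V = 4Q/(πD²) = 4·0.221/(π·0.411²) = 1.666 m/s
Re = VD/ν = 1.666·0.411/1.51×10^-6 = 4.53×10^5 → turbulent
ε/D = 0.0064/411 = 1.56×10^-5
Swamee-Jain: f = 0.01356
h_f = f(L/D)V²/(2g) = 0.01356·(424/0.411)·1.666²/(2·9.81) = 1.978 m

h_f ≈ 1.98 m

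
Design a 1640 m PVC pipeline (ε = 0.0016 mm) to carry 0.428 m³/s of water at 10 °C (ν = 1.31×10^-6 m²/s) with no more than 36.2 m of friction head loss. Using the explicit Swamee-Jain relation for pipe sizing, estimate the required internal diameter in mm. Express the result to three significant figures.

Swamee-Jain (Type III): D = 0.66·[ε^1.25·(LQ²/(gh_f))^4.75 + ν·Q^9.4·(L/(gh_f))^5.2]^0.04
LQ²/(gh_f) = 0.8460; L/(gh_f) = 4.618
Term 1 = ε^1.25·(…)^4.75 = 2.57×10^-8; Term 2 = ν·Q^9.4·(…)^5.2 = 1.28×10^-6
D = 0.66·(2.57×10^-8 + 1.28×10^-6)^0.04 = 0.3839 m = 384 mm
Check: V = 3.70 m/s, Re = 1.08×10^6, f = 0.01156, h_f = 34.4 m ≈ 36.2 m ✓

D ≈ 384 mm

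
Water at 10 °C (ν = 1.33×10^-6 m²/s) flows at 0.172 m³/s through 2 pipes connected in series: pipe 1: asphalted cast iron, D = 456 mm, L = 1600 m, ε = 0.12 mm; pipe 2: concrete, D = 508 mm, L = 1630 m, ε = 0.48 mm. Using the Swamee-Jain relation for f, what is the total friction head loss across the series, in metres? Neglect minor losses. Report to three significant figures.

H ≈ 5.68 m

Pipe 1: V = 1.053 m/s, Re = 3.61×10^5, ε/D = 2.63×10^-4, f = 0.01651, h_1 = f(L/D)V²/2g = 3.274 m
Pipe 2: V = 0.8486 m/s, Re = 3.24×10^5, ε/D = 9.45×10^-4, f = 0.02044, h_2 = f(L/D)V²/2g = 2.408 m
Series → Q common, losses add: H = Σh = 5.682 m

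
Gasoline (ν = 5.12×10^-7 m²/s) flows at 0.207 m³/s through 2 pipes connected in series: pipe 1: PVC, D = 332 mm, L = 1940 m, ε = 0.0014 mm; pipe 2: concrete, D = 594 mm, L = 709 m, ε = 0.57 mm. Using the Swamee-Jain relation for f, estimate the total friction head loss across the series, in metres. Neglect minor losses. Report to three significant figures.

H ≈ 19.3 m

Pipe 1: V = 2.391 m/s, Re = 1.55×10^6, ε/D = 4.22×10^-6, f = 0.01093, h_1 = f(L/D)V²/2g = 18.62 m
Pipe 2: V = 0.7470 m/s, Re = 8.67×10^5, ε/D = 9.60×10^-4, f = 0.01990, h_2 = f(L/D)V²/2g = 0.6754 m
Series → Q common, losses add: H = Σh = 19.30 m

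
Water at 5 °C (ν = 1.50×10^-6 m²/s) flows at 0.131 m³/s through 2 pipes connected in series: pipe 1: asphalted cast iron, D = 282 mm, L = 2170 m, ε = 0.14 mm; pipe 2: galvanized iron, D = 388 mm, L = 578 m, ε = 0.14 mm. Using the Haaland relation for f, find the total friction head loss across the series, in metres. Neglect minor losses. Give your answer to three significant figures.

Pipe 1: V = 2.097 m/s, Re = 3.94×10^5, ε/D = 4.96×10^-4, f = 0.01776, h_1 = f(L/D)V²/2g = 30.64 m
Pipe 2: V = 1.108 m/s, Re = 2.87×10^5, ε/D = 3.61×10^-4, f = 0.01728, h_2 = f(L/D)V²/2g = 1.611 m
Series → Q common, losses add: H = Σh = 32.25 m

H ≈ 32.3 m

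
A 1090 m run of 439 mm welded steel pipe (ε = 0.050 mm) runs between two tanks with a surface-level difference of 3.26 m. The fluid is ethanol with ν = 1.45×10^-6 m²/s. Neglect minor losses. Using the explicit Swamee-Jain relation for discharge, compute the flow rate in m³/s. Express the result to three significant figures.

Swamee-Jain (Type II): Q = -0.965·√(gD⁵h_f/L)·ln[ε/(3.7D) + √(3.17ν²L/(gD³h_f))]
√(gD⁵h_f/L) = √(9.81·0.439⁵·3.26/1090) = 0.02187
ε/(3.7D) = 3.08×10^-5; √(3.17ν²L/(gD³h_f)) = 5.18×10^-5
Q = -0.965·0.02187·ln(8.260×10^-5) = 0.1984 m³/s
Check: V = 1.31 m/s, Re = 3.97×10^5, f = 0.01502, h_f = 3.27 m ≈ 3.26 m ✓

Q ≈ 0.198 m³/s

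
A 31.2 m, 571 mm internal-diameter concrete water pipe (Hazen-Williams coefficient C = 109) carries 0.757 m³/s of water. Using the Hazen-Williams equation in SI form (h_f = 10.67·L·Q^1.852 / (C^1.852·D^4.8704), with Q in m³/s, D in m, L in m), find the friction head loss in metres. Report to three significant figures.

h_f ≈ 0.513 m

h_f = 10.67·31.2·0.757^1.852 / (109^1.852·0.571^4.8704) = 0.5133 m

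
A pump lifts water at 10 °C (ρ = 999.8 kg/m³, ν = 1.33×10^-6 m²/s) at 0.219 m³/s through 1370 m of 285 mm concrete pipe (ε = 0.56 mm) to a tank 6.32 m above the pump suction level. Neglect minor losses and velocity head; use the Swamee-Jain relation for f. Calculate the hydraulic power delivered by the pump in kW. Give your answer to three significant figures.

V = 4Q/(πD²) = 3.433 m/s; Re = 7.36×10^5; ε/D = 0.00196; f = 0.02366
h_f = f(L/D)V²/2g = 68.30 m
Total head H = z + h_f = 6.32 + 68.30 = 74.62 m
P_hyd = ρgQH = 999.8·9.81·0.219·74.62 = 160.3 kW

P_hyd ≈ 160 kW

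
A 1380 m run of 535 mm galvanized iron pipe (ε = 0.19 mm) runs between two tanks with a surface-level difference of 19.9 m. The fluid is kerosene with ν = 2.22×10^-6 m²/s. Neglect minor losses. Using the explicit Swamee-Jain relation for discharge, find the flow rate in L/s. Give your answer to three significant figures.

Q ≈ 684 L/s

Swamee-Jain (Type II): Q = -0.965·√(gD⁵h_f/L)·ln[ε/(3.7D) + √(3.17ν²L/(gD³h_f))]
√(gD⁵h_f/L) = √(9.81·0.535⁵·19.9/1380) = 0.07874
ε/(3.7D) = 9.60×10^-5; √(3.17ν²L/(gD³h_f)) = 2.69×10^-5
Q = -0.965·0.07874·ln(1.228×10^-4) = 0.6842 m³/s
Check: V = 3.04 m/s, Re = 7.34×10^5, f = 0.01645, h_f = 20.0 m ≈ 19.9 m ✓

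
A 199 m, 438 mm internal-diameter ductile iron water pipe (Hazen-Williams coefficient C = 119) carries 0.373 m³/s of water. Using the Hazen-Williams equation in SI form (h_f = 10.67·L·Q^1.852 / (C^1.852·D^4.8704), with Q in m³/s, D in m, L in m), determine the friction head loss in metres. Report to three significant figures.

h_f ≈ 2.73 m

h_f = 10.67·199·0.373^1.852 / (119^1.852·0.438^4.8704) = 2.729 m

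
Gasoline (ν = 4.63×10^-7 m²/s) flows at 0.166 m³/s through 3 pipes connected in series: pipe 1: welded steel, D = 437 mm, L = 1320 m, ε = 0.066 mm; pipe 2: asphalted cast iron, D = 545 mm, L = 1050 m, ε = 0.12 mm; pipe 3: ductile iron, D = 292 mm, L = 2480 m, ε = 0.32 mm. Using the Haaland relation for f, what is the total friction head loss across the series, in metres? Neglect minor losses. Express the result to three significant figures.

H ≈ 57.3 m

Pipe 1: V = 1.107 m/s, Re = 1.04×10^6, ε/D = 1.51×10^-4, f = 0.01398, h_1 = f(L/D)V²/2g = 2.637 m
Pipe 2: V = 0.7116 m/s, Re = 8.38×10^5, ε/D = 2.20×10^-4, f = 0.01495, h_2 = f(L/D)V²/2g = 0.7436 m
Pipe 3: V = 2.479 m/s, Re = 1.56×10^6, ε/D = 0.00110, f = 0.02028, h_3 = f(L/D)V²/2g = 53.95 m
Series → Q common, losses add: H = Σh = 57.33 m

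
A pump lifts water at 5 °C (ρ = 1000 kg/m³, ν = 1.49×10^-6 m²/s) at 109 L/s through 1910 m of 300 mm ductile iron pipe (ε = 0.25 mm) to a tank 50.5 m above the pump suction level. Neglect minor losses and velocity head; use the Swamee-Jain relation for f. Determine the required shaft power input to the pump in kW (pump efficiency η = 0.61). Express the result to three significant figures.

V = 4Q/(πD²) = 1.542 m/s; Re = 3.10×10^5; ε/D = 8.33×10^-4; f = 0.01999
h_f = f(L/D)V²/2g = 15.42 m
Total head H = z + h_f = 50.5 + 15.42 = 65.92 m
P_hyd = ρgQH = 1000·9.81·0.109·65.92 = 70.49 kW
P_shaft = P_hyd/η = 70.49/0.61 = 115.6 kW

P_shaft ≈ 116 kW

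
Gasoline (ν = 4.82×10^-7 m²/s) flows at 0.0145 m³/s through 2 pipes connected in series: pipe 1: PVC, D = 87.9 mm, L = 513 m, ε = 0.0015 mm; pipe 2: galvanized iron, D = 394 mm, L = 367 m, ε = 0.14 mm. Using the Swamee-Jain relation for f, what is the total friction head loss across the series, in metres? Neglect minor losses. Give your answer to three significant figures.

H ≈ 23.2 m

Pipe 1: V = 2.389 m/s, Re = 4.36×10^5, ε/D = 1.71×10^-5, f = 0.01367, h_1 = f(L/D)V²/2g = 23.21 m
Pipe 2: V = 0.1189 m/s, Re = 9.72×10^4, ε/D = 3.55×10^-4, f = 0.01984, h_2 = f(L/D)V²/2g = 0.01333 m
Series → Q common, losses add: H = Σh = 23.23 m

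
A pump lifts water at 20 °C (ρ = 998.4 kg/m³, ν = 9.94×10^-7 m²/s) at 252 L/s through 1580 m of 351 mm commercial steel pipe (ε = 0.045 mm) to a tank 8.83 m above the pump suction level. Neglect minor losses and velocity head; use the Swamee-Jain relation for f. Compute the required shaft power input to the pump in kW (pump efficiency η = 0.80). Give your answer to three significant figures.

V = 4Q/(πD²) = 2.604 m/s; Re = 9.20×10^5; ε/D = 1.28×10^-4; f = 0.01399
h_f = f(L/D)V²/2g = 21.77 m
Total head H = z + h_f = 8.83 + 21.77 = 30.60 m
P_hyd = ρgQH = 998.4·9.81·0.252·30.60 = 75.53 kW
P_shaft = P_hyd/η = 75.53/0.80 = 94.42 kW

P_shaft ≈ 94.4 kW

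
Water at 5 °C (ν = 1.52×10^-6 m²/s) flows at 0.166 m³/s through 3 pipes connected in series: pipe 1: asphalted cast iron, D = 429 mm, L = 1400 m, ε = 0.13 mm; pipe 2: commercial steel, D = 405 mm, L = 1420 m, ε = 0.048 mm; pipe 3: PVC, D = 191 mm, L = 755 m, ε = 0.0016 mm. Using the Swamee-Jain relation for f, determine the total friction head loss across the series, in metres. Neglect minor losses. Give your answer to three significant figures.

Pipe 1: V = 1.148 m/s, Re = 3.24×10^5, ε/D = 3.03×10^-4, f = 0.01696, h_1 = f(L/D)V²/2g = 3.721 m
Pipe 2: V = 1.289 m/s, Re = 3.43×10^5, ε/D = 1.19×10^-4, f = 0.01534, h_2 = f(L/D)V²/2g = 4.552 m
Pipe 3: V = 5.794 m/s, Re = 7.28×10^5, ε/D = 8.38×10^-6, f = 0.01242, h_3 = f(L/D)V²/2g = 84.02 m
Series → Q common, losses add: H = Σh = 92.29 m

H ≈ 92.3 m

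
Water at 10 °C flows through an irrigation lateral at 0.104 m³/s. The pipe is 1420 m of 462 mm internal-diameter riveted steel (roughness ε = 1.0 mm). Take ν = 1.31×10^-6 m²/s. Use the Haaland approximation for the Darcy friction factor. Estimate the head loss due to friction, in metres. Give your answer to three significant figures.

V = 4Q/(πD²) = 4·0.104/(π·0.462²) = 0.6204 m/s
Re = VD/ν = 0.6204·0.462/1.31×10^-6 = 2.19×10^5 → turbulent
ε/D = 1.0/462 = 0.00216
Haaland: f = 0.02465
h_f = f(L/D)V²/(2g) = 0.02465·(1420/0.462)·0.6204²/(2·9.81) = 1.486 m

h_f ≈ 1.49 m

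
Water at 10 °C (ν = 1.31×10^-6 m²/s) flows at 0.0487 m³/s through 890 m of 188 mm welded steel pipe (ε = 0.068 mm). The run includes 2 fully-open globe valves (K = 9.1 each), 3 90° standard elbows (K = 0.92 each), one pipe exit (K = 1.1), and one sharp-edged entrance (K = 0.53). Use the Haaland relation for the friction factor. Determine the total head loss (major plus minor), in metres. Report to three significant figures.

H_L ≈ 16.5 m

V = 4Q/(πD²) = 1.754 m/s; V²/2g = 0.1569 m
Re = 2.52×10^5, ε/D = 3.62×10^-4 → f = 0.01748 (Haaland)
Major: h_f = f(L/D)·V²/2g = 0.01748·4734·0.1569 = 12.98 m
Minor: ΣK = 22.6; h_m = ΣK·V²/2g = 3.544 m
Total H_L = 12.98 + 3.544 = 16.53 m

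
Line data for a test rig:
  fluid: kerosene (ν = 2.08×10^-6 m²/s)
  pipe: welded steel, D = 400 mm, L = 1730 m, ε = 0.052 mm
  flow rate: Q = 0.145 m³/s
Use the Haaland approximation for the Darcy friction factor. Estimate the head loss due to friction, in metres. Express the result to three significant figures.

V = 4Q/(πD²) = 4·0.145/(π·0.400²) = 1.154 m/s
Re = VD/ν = 1.154·0.400/2.08×10^-6 = 2.22×10^5 → turbulent
ε/D = 0.052/400 = 1.30×10^-4
Haaland: f = 0.01615
h_f = f(L/D)V²/(2g) = 0.01615·(1730/0.400)·1.154²/(2·9.81) = 4.739 m

h_f ≈ 4.74 m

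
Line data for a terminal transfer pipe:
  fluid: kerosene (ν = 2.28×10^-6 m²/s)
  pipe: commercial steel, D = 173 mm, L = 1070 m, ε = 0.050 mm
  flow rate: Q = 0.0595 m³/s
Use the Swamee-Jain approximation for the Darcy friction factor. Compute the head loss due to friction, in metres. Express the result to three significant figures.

h_f ≈ 36.0 m

V = 4Q/(πD²) = 4·0.0595/(π·0.173²) = 2.531 m/s
Re = VD/ν = 2.531·0.173/2.28×10^-6 = 1.92×10^5 → turbulent
ε/D = 0.050/173 = 2.89×10^-4
Swamee-Jain: f = 0.01780
h_f = f(L/D)V²/(2g) = 0.01780·(1070/0.173)·2.531²/(2·9.81) = 35.96 m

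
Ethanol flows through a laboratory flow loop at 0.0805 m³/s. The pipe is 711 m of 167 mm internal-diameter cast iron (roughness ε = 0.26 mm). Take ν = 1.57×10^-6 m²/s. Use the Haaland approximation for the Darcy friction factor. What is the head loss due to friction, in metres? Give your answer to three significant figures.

V = 4Q/(πD²) = 4·0.0805/(π·0.167²) = 3.675 m/s
Re = VD/ν = 3.675·0.167/1.57×10^-6 = 3.91×10^5 → turbulent
ε/D = 0.26/167 = 0.00156
Haaland: f = 0.02247
h_f = f(L/D)V²/(2g) = 0.02247·(711/0.167)·3.675²/(2·9.81) = 65.85 m

h_f ≈ 65.8 m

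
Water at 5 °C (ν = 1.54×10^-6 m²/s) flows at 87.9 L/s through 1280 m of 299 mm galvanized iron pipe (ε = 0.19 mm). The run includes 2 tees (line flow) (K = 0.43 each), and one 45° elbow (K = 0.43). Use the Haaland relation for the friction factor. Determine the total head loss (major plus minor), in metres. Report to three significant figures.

V = 4Q/(πD²) = 1.252 m/s; V²/2g = 0.07988 m
Re = 2.43×10^5, ε/D = 6.35×10^-4 → f = 0.01906 (Haaland)
Major: h_f = f(L/D)·V²/2g = 0.01906·4281·0.07988 = 6.517 m
Minor: ΣK = 1.29; h_m = ΣK·V²/2g = 0.1030 m
Total H_L = 6.517 + 0.1030 = 6.620 m

H_L ≈ 6.62 m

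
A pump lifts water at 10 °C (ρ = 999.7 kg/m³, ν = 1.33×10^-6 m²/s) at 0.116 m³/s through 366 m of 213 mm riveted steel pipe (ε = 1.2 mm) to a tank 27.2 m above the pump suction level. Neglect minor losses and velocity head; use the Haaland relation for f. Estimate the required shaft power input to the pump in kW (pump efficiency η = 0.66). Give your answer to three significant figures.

V = 4Q/(πD²) = 3.255 m/s; Re = 5.21×10^5; ε/D = 0.00563; f = 0.03171
h_f = f(L/D)V²/2g = 29.43 m
Total head H = z + h_f = 27.2 + 29.43 = 56.63 m
P_hyd = ρgQH = 999.7·9.81·0.116·56.63 = 64.43 kW
P_shaft = P_hyd/η = 64.43/0.66 = 97.62 kW

P_shaft ≈ 97.6 kW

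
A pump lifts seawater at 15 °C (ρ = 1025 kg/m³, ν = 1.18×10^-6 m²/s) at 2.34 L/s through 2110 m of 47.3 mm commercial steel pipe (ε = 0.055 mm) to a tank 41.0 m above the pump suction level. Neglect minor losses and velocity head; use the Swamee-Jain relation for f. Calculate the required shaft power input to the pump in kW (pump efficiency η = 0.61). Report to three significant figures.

V = 4Q/(πD²) = 1.332 m/s; Re = 5.34×10^4; ε/D = 0.00116; f = 0.02444
h_f = f(L/D)V²/2g = 98.55 m
Total head H = z + h_f = 41.0 + 98.55 = 139.6 m
P_hyd = ρgQH = 1025·9.81·0.00234·139.6 = 3.284 kW
P_shaft = P_hyd/η = 3.284/0.61 = 5.383 kW

P_shaft ≈ 5.38 kW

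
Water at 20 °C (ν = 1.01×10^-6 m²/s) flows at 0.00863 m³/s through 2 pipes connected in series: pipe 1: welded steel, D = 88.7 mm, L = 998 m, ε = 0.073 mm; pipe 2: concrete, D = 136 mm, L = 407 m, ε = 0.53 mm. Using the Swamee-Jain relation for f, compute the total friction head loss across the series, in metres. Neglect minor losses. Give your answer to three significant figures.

Pipe 1: V = 1.397 m/s, Re = 1.23×10^5, ε/D = 8.23×10^-4, f = 0.02128, h_1 = f(L/D)V²/2g = 23.80 m
Pipe 2: V = 0.5941 m/s, Re = 8.00×10^4, ε/D = 0.00390, f = 0.02984, h_2 = f(L/D)V²/2g = 1.606 m
Series → Q common, losses add: H = Σh = 25.41 m

H ≈ 25.4 m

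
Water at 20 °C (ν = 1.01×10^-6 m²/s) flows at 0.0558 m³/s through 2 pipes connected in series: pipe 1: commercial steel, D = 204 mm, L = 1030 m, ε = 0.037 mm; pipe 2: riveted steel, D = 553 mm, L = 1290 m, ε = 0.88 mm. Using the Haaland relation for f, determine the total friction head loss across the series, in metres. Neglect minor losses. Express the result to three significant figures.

Pipe 1: V = 1.707 m/s, Re = 3.45×10^5, ε/D = 1.81×10^-4, f = 0.01567, h_1 = f(L/D)V²/2g = 11.75 m
Pipe 2: V = 0.2323 m/s, Re = 1.27×10^5, ε/D = 0.00159, f = 0.02350, h_2 = f(L/D)V²/2g = 0.1508 m
Series → Q common, losses add: H = Σh = 11.90 m

H ≈ 11.9 m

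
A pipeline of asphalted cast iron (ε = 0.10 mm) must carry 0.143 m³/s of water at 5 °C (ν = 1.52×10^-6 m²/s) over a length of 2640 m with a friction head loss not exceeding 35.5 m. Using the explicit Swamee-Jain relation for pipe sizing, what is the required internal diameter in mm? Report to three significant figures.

D ≈ 297 mm

Swamee-Jain (Type III): D = 0.66·[ε^1.25·(LQ²/(gh_f))^4.75 + ν·Q^9.4·(L/(gh_f))^5.2]^0.04
LQ²/(gh_f) = 0.1550; L/(gh_f) = 7.581
Term 1 = ε^1.25·(…)^4.75 = 1.43×10^-9; Term 2 = ν·Q^9.4·(…)^5.2 = 6.55×10^-10
D = 0.66·(1.43×10^-9 + 6.55×10^-10)^0.04 = 0.2967 m = 297 mm
Check: V = 2.07 m/s, Re = 4.04×10^5, f = 0.01691, h_f = 32.8 m ≈ 35.5 m ✓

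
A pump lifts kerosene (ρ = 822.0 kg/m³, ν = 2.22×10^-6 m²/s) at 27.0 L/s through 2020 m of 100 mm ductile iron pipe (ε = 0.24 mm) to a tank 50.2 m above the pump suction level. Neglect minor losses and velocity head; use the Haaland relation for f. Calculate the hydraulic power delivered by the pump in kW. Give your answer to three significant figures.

V = 4Q/(πD²) = 3.438 m/s; Re = 1.55×10^5; ε/D = 0.00240; f = 0.02554
h_f = f(L/D)V²/2g = 310.7 m
Total head H = z + h_f = 50.2 + 310.7 = 360.9 m
P_hyd = ρgQH = 822.0·9.81·0.0270·360.9 = 78.58 kW

P_hyd ≈ 78.6 kW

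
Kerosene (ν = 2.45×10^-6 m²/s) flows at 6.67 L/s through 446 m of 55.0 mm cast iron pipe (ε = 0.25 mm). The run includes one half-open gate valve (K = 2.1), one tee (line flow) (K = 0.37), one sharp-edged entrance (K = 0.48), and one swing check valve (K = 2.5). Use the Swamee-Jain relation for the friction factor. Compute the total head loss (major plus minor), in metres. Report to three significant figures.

H_L ≈ 104 m

V = 4Q/(πD²) = 2.807 m/s; V²/2g = 0.4017 m
Re = 6.30×10^4, ε/D = 0.00455 → f = 0.03137 (Swamee-Jain)
Major: h_f = f(L/D)·V²/2g = 0.03137·8109·0.4017 = 102.2 m
Minor: ΣK = 5.45; h_m = ΣK·V²/2g = 2.189 m
Total H_L = 102.2 + 2.189 = 104.4 m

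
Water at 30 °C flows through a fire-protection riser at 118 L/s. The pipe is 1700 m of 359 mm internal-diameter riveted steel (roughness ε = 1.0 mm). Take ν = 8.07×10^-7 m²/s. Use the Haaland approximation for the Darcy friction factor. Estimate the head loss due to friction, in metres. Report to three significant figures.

h_f ≈ 8.50 m

V = 4Q/(πD²) = 4·0.118/(π·0.359²) = 1.166 m/s
Re = VD/ν = 1.166·0.359/8.07×10^-7 = 5.19×10^5 → turbulent
ε/D = 1.0/359 = 0.00279
Haaland: f = 0.02593
h_f = f(L/D)V²/(2g) = 0.02593·(1700/0.359)·1.166²/(2·9.81) = 8.504 m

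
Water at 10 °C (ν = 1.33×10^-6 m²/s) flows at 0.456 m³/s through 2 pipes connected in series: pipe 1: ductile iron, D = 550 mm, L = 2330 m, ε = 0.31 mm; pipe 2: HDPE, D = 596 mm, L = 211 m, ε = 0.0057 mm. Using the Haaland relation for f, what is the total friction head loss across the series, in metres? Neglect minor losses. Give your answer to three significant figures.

Pipe 1: V = 1.919 m/s, Re = 7.94×10^5, ε/D = 5.64×10^-4, f = 0.01770, h_1 = f(L/D)V²/2g = 14.08 m
Pipe 2: V = 1.634 m/s, Re = 7.32×10^5, ε/D = 9.56×10^-6, f = 0.01236, h_2 = f(L/D)V²/2g = 0.5956 m
Series → Q common, losses add: H = Σh = 14.67 m

H ≈ 14.7 m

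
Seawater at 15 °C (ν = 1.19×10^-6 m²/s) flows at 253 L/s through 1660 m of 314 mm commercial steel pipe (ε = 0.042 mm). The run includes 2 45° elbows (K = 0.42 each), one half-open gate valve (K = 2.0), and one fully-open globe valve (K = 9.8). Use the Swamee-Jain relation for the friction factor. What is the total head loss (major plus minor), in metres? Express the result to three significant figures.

V = 4Q/(πD²) = 3.267 m/s; V²/2g = 0.5441 m
Re = 8.62×10^5, ε/D = 1.34×10^-4 → f = 0.01413 (Swamee-Jain)
Major: h_f = f(L/D)·V²/2g = 0.01413·5287·0.5441 = 40.65 m
Minor: ΣK = 12.6; h_m = ΣK·V²/2g = 6.877 m
Total H_L = 40.65 + 6.877 = 47.53 m

H_L ≈ 47.5 m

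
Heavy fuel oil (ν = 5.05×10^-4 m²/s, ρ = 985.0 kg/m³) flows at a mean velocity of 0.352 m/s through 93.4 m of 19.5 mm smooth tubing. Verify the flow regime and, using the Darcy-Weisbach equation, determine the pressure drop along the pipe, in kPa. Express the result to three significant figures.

Δp ≈ 1380 kPa

Re = VD/ν = 0.352·0.01950/5.05×10^-4 = 13.6 → laminar (Re < 2300)
f = 64/Re = 4.709
h_f = f(L/D)V²/(2g) = 4.709·(93.4/0.01950)·0.352²/(2·9.81) = 142.4 m
Δp = ρg·h_f = 985.0·9.81·142.4 = 1376 kPa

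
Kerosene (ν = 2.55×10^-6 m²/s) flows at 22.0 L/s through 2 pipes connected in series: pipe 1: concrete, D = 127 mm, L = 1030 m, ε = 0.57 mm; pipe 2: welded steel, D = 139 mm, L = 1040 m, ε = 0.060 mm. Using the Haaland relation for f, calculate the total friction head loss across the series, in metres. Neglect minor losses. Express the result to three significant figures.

H ≈ 54.4 m

Pipe 1: V = 1.737 m/s, Re = 8.65×10^4, ε/D = 0.00449, f = 0.03050, h_1 = f(L/D)V²/2g = 38.03 m
Pipe 2: V = 1.450 m/s, Re = 7.90×10^4, ε/D = 4.32×10^-4, f = 0.02045, h_2 = f(L/D)V²/2g = 16.39 m
Series → Q common, losses add: H = Σh = 54.42 m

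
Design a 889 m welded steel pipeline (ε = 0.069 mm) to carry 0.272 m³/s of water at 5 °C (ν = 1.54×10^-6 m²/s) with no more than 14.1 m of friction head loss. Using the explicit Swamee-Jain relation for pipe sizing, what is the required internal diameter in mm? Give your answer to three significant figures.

Swamee-Jain (Type III): D = 0.66·[ε^1.25·(LQ²/(gh_f))^4.75 + ν·Q^9.4·(L/(gh_f))^5.2]^0.04
LQ²/(gh_f) = 0.4755; L/(gh_f) = 6.427
Term 1 = ε^1.25·(…)^4.75 = 1.84×10^-7; Term 2 = ν·Q^9.4·(…)^5.2 = 1.19×10^-7
D = 0.66·(1.84×10^-7 + 1.19×10^-7)^0.04 = 0.3621 m = 362 mm
Check: V = 2.64 m/s, Re = 6.21×10^5, f = 0.01515, h_f = 13.2 m ≈ 14.1 m ✓

D ≈ 362 mm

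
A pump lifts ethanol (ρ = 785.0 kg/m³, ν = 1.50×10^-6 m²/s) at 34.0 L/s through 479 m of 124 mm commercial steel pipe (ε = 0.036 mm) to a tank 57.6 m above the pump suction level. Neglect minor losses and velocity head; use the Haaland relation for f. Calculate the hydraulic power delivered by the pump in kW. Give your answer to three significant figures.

V = 4Q/(πD²) = 2.815 m/s; Re = 2.33×10^5; ε/D = 2.90×10^-4; f = 0.01716
h_f = f(L/D)V²/2g = 26.78 m
Total head H = z + h_f = 57.6 + 26.78 = 84.38 m
P_hyd = ρgQH = 785.0·9.81·0.0340·84.38 = 22.09 kW

P_hyd ≈ 22.1 kW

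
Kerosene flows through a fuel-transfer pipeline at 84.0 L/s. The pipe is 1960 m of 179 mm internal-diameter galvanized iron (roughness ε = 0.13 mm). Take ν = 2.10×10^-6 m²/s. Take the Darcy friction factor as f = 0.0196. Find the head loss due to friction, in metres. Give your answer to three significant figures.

h_f ≈ 122 m

V = 4Q/(πD²) = 4·0.0840/(π·0.179²) = 3.338 m/s
h_f = f(L/D)V²/(2g) = 0.01960·(1960/0.179)·3.338²/(2·9.81) = 121.9 m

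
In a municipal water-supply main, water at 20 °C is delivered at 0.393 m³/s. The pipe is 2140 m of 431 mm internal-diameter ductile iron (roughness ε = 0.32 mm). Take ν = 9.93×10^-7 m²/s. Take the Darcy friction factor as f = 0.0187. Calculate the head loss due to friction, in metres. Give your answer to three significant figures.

h_f ≈ 34.3 m

V = 4Q/(πD²) = 4·0.393/(π·0.431²) = 2.694 m/s
h_f = f(L/D)V²/(2g) = 0.01870·(2140/0.431)·2.694²/(2·9.81) = 34.34 m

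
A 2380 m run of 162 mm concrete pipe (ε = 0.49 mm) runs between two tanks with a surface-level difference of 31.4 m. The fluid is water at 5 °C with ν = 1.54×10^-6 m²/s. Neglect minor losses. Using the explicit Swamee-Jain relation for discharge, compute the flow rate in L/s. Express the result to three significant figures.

Swamee-Jain (Type II): Q = -0.965·√(gD⁵h_f/L)·ln[ε/(3.7D) + √(3.17ν²L/(gD³h_f))]
√(gD⁵h_f/L) = √(9.81·0.162⁵·31.4/2380) = 0.003800
ε/(3.7D) = 8.17×10^-4; √(3.17ν²L/(gD³h_f)) = 1.17×10^-4
Q = -0.965·0.003800·ln(9.344×10^-4) = 0.02558 m³/s
Check: V = 1.24 m/s, Re = 1.31×10^5, f = 0.02745, h_f = 31.7 m ≈ 31.4 m ✓

Q ≈ 25.6 L/s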